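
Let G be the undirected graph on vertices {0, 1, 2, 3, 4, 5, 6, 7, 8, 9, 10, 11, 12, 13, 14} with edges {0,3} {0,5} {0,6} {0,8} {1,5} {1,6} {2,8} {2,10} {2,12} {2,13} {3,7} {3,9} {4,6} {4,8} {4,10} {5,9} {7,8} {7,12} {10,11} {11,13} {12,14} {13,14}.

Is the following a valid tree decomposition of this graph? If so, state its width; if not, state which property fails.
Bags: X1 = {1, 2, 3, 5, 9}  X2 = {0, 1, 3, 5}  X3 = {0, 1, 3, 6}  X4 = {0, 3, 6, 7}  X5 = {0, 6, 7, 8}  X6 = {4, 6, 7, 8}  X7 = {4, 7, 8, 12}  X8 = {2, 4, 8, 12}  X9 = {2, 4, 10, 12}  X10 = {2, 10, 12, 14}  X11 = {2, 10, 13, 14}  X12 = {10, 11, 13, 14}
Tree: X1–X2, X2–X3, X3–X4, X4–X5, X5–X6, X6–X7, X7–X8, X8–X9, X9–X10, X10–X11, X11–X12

A tree decomposition must satisfy three properties: every vertex lies in some bag; for every edge, both endpoints lie together in some bag; and for every vertex, the bags containing it form a connected subtree. Here bags containing vertex 2 are not connected in the tree, so the decomposition is invalid.

No — bags containing vertex 2 are not connected in the tree.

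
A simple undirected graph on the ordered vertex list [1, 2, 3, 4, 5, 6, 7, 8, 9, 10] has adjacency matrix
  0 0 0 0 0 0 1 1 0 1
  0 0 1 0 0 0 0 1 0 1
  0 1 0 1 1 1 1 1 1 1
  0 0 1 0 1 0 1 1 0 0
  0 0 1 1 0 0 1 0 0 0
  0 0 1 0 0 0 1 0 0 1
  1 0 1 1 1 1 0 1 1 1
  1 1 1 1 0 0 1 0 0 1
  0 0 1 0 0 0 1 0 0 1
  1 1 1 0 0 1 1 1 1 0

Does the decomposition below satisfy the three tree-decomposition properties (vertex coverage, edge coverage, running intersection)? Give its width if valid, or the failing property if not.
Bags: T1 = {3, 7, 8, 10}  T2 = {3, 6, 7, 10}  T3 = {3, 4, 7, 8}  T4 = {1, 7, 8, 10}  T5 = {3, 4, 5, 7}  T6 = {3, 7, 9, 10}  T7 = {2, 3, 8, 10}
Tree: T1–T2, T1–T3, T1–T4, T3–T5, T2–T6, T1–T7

Yes; width 3.

Vertex coverage: the bags together contain {1, 2, 3, 4, 5, 6, 7, 8, 9, 10}, the full vertex set. Edge coverage: each edge of G has both endpoints in at least one bag. Running intersection: for every vertex, the bags containing it form a connected subtree. All three properties hold, so this is a valid tree decomposition of width max|bag| − 1 = 3, and hence tw(G) ≤ 3.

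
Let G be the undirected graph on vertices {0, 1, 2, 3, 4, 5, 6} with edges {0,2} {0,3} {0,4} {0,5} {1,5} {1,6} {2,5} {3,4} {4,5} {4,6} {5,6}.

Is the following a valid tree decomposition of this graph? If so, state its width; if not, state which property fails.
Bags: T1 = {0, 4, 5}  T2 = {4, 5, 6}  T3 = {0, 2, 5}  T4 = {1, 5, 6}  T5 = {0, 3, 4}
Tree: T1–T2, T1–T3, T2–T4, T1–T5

Yes; width 2.

Checking the three conditions: (i) the bags cover all of {0, 1, 2, 3, 4, 5, 6}; (ii) for each edge, some bag contains both endpoints; (iii) the bags containing any fixed vertex form a subtree. All hold, so the decomposition is valid with width 3 − 1 = 2.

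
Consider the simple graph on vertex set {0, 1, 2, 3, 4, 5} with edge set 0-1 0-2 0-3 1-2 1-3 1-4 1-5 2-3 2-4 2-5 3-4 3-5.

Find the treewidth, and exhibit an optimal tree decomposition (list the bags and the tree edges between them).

The largest bag has 4 vertices, giving width 3; this decomposition certifies tw(G) ≤ 3. Conversely, {0, 1, 2, 3} is a clique of size 4, and the vertices of any clique must share a bag in every tree decomposition; so some bag has ≥ 4 vertices and tw(G) ≥ 3. The upper and lower bounds meet at 3, so that is the treewidth.

Treewidth 3.
Bags: B1 = {1, 2, 3, 4}  B2 = {0, 1, 2, 3}  B3 = {1, 2, 3, 5}
Tree: B1–B2, B1–B3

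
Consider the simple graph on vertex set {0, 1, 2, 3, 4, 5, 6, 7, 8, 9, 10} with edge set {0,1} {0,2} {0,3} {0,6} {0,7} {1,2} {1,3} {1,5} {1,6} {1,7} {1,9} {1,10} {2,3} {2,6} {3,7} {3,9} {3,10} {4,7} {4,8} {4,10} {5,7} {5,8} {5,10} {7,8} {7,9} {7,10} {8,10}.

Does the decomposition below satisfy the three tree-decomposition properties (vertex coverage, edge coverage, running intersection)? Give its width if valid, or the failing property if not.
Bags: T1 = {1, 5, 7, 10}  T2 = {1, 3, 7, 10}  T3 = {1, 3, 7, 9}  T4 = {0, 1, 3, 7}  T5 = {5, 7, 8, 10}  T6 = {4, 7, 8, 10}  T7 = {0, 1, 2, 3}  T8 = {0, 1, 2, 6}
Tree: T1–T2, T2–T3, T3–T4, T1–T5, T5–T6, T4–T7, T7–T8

Yes; width 3.

Every vertex of G appears in some bag (union = {0, 1, 2, 3, 4, 5, 6, 7, 8, 9, 10}); every edge is covered by a bag; and for each vertex v the set of bags containing v is connected in the bag tree. The decomposition is therefore valid. The largest bag has 4 vertices, so the width is 3.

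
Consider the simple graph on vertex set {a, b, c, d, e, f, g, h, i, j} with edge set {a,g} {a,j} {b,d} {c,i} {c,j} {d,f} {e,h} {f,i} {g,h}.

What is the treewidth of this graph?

A width-1 tree decomposition is:
Bags: B1 = {b, d}  B2 = {d, f}  B3 = {f, i}  B4 = {c, i}  B5 = {c, j}  B6 = {a, j}  B7 = {a, g}  B8 = {g, h}  B9 = {e, h}
Tree: B1–B2, B2–B3, B3–B4, B4–B5, B5–B6, B6–B7, B7–B8, B8–B9
Every bag has size at most 2, so the width is 2 − 1 = 1 and tw(G) ≤ 1. Any graph with an edge has treewidth ≥ 1, and G has the edge b–d. Hence tw(G) = 1 exactly.

1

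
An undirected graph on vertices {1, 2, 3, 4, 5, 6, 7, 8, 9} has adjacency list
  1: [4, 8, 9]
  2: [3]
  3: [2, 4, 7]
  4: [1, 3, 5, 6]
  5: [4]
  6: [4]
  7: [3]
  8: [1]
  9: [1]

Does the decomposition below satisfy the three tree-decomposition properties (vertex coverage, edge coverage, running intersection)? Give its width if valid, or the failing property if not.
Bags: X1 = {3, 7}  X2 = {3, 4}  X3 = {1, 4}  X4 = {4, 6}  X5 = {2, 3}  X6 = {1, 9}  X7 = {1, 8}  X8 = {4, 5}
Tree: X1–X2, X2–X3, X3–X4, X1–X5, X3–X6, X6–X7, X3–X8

Yes; width 1.

Vertex coverage: the bags together contain {1, 2, 3, 4, 5, 6, 7, 8, 9}, the full vertex set. Edge coverage: each edge of G has both endpoints in at least one bag. Running intersection: for every vertex, the bags containing it form a connected subtree. All three properties hold, so this is a valid tree decomposition of width max|bag| − 1 = 1, and hence tw(G) ≤ 1.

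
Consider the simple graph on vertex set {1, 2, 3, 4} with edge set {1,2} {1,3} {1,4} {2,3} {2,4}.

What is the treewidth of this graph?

A width-2 tree decomposition is:
Bags: B1 = {1, 2, 3}  B2 = {1, 2, 4}
Tree: B1–B2
The largest bag has 3 vertices, giving width 2; this decomposition certifies tw(G) ≤ 2. For the lower bound, the 3 vertices {1, 2, 3} are pairwise adjacent, and any tree decomposition puts a clique entirely inside one bag — forcing width ≥ 2. Hence tw(G) = 2 exactly.

2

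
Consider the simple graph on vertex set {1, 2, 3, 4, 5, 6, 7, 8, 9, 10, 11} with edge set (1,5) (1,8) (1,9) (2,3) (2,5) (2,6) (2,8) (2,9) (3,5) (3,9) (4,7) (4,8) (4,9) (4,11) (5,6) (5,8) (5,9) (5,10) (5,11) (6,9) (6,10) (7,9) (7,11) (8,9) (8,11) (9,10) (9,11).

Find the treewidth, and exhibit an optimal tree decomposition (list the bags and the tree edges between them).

Every bag has size at most 4, so the width is 4 − 1 = 3 and tw(G) ≤ 3. On the other hand G contains the 4-clique {4, 8, 9, 11}. A clique must lie in a single bag of any decomposition, so no decomposition can have width below 3. Therefore the treewidth is 3.

Treewidth 3.
One such decomposition:
Bags: B1 = {2, 5, 8, 9}  B2 = {2, 3, 5, 9}  B3 = {2, 5, 6, 9}  B4 = {5, 8, 9, 11}  B5 = {5, 6, 9, 10}  B6 = {4, 8, 9, 11}  B7 = {4, 7, 9, 11}  B8 = {1, 5, 8, 9}
Tree: B1–B2, B2–B3, B1–B4, B3–B5, B4–B6, B6–B7, B1–B8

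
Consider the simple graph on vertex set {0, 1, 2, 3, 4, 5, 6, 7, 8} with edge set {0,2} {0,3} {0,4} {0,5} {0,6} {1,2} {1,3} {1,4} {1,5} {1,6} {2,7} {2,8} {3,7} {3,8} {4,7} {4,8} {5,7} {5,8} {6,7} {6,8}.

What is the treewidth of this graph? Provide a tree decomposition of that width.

Treewidth 4.
One optimal decomposition is:
Bags: B1 = {0, 1, 6, 7, 8}  B2 = {0, 1, 4, 7, 8}  B3 = {0, 1, 2, 7, 8}  B4 = {0, 1, 3, 7, 8}  B5 = {0, 1, 5, 7, 8}
Tree: B1–B2, B2–B3, B3–B4, B4–B5

The largest bag has 5 vertices, giving width 4; this decomposition certifies tw(G) ≤ 4. For the lower bound: the 5 vertex sets {0,6}, {1,4}, {2,8}, {7}, {3} are disjoint, each induces a connected subgraph, and every pair is joined by at least one edge of G. Contracting each set to a single vertex therefore yields K_{5} as a minor, and since treewidth is minor-monotone, tw(G) ≥ tw(K_{5}) = 4. Combining the bounds, tw(G) = 4.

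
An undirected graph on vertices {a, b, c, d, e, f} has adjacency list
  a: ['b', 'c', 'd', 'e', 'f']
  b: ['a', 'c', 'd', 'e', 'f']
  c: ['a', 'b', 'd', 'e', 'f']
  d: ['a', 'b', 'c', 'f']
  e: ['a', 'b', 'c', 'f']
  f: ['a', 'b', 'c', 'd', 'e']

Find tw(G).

A width-4 tree decomposition is:
Bags: B1 = {a, b, c, e, f}  B2 = {a, b, c, d, f}
Tree: B1–B2
Every bag has size at most 5, so the width is 5 − 1 = 4 and tw(G) ≤ 4. Conversely, {a, b, c, d, f} is a clique of size 5, and the vertices of any clique must share a bag in every tree decomposition; so some bag has ≥ 5 vertices and tw(G) ≥ 4. The upper and lower bounds meet at 4, so that is the treewidth.

4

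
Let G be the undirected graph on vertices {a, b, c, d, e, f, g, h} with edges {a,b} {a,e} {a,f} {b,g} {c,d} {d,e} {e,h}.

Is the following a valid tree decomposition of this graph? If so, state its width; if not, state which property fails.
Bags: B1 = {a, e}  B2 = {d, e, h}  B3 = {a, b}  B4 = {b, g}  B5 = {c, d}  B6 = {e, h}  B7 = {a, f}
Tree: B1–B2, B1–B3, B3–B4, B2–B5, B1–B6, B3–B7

A tree decomposition must satisfy three properties: every vertex lies in some bag; for every edge, both endpoints lie together in some bag; and for every vertex, the bags containing it form a connected subtree. Here bags containing vertex h are not connected in the tree, so the decomposition is invalid.

No — bags containing vertex h are not connected in the tree.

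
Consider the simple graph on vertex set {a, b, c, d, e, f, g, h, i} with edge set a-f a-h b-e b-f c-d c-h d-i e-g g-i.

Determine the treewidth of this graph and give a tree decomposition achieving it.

Treewidth 2.
One optimal decomposition is:
Bags: B1 = {b, e, f}  B2 = {e, f, g}  B3 = {f, g, i}  B4 = {d, f, i}  B5 = {c, d, f}  B6 = {c, f, h}  B7 = {a, f, h}
Tree: B1–B2, B2–B3, B3–B4, B4–B5, B5–B6, B6–B7

Every bag has size at most 3, so the width is 3 − 1 = 2 and tw(G) ≤ 2. The edges f–b–e–g–i–d–c–h–a–f form a cycle, so G is not a tree and its treewidth is at least 2. Combining the bounds, tw(G) = 2.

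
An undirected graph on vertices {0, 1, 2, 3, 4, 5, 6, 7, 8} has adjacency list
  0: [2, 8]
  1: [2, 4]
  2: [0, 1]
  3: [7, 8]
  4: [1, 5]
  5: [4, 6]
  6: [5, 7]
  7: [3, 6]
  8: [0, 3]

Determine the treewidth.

A width-2 tree decomposition is:
Bags: B1 = {0, 1, 2}  B2 = {0, 1, 8}  B3 = {1, 3, 8}  B4 = {1, 3, 7}  B5 = {1, 6, 7}  B6 = {1, 5, 6}  B7 = {1, 4, 5}
Tree: B1–B2, B2–B3, B3–B4, B4–B5, B5–B6, B6–B7
The largest bag has 3 vertices, giving width 2; this decomposition certifies tw(G) ≤ 2. Since 1–2–0–8–3–7–6–5–4–1 is a cycle in G, G is not acyclic. Forests are exactly the graphs of treewidth ≤ 1, so tw(G) ≥ 2. The upper and lower bounds meet at 2, so that is the treewidth.

2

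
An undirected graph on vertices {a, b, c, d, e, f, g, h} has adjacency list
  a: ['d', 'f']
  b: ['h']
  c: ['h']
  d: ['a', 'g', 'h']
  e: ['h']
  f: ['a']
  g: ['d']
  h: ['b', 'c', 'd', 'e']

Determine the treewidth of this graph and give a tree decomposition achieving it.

Treewidth 1.
One optimal decomposition is:
Bags: B1 = {d, h}  B2 = {d, g}  B3 = {e, h}  B4 = {a, d}  B5 = {c, h}  B6 = {b, h}  B7 = {a, f}
Tree: B1–B2, B1–B3, B2–B4, B1–B5, B1–B6, B4–B7

The largest bag has 2 vertices, giving width 1; this decomposition certifies tw(G) ≤ 1. Since G has at least one edge (e.g. d–h), it is not an edgeless graph, so tw(G) ≥ 1. The upper and lower bounds meet at 1, so that is the treewidth.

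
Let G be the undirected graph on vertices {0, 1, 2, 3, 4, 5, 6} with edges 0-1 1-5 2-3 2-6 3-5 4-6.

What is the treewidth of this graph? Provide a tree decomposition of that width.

Treewidth 1.
Bags: B1 = {0, 1}  B2 = {1, 5}  B3 = {3, 5}  B4 = {2, 3}  B5 = {2, 6}  B6 = {4, 6}
Tree: B1–B2, B2–B3, B3–B4, B4–B5, B5–B6

Every bag has size at most 2, so the width is 2 − 1 = 1 and tw(G) ≤ 1. Any graph with an edge has treewidth ≥ 1, and G has the edge 0–1. Combining the bounds, tw(G) = 1.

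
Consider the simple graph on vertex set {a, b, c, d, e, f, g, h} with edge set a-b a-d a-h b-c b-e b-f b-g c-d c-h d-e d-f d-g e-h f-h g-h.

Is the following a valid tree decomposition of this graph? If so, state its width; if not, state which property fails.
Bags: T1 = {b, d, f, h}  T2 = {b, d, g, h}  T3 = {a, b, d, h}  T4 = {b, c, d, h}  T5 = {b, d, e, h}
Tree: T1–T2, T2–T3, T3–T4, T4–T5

Yes; width 3.

Checking the three conditions: (i) the bags cover all of {a, b, c, d, e, f, g, h}; (ii) for each edge, some bag contains both endpoints; (iii) the bags containing any fixed vertex form a subtree. All hold, so the decomposition is valid with width 4 − 1 = 3.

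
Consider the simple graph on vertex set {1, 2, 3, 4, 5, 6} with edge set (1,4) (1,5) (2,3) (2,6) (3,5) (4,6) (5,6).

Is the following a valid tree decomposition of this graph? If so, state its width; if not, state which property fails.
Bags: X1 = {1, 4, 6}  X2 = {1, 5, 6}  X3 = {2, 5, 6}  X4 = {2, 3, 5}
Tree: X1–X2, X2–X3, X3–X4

Checking the three conditions: (i) the bags cover all of {1, 2, 3, 4, 5, 6}; (ii) for each edge, some bag contains both endpoints; (iii) the bags containing any fixed vertex form a subtree. All hold, so the decomposition is valid with width 3 − 1 = 2.

Yes; width 2.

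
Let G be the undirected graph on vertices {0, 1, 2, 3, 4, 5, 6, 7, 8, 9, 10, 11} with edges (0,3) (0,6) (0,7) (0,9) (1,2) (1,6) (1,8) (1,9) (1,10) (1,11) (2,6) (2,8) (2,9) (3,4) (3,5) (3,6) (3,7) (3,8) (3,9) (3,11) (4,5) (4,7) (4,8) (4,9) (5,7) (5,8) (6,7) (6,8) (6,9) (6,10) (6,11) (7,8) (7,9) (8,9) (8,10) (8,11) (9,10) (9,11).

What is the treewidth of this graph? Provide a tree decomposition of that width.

Every bag has size at most 5, so the width is 5 − 1 = 4 and tw(G) ≤ 4. Conversely, {0, 3, 6, 7, 9} is a clique of size 5, and the vertices of any clique must share a bag in every tree decomposition; so some bag has ≥ 5 vertices and tw(G) ≥ 4. The upper and lower bounds meet at 4, so that is the treewidth.

Treewidth 4.
Bags: B1 = {3, 6, 8, 9, 11}  B2 = {3, 6, 7, 8, 9}  B3 = {0, 3, 6, 7, 9}  B4 = {3, 4, 7, 8, 9}  B5 = {3, 4, 5, 7, 8}  B6 = {1, 6, 8, 9, 11}  B7 = {1, 6, 8, 9, 10}  B8 = {1, 2, 6, 8, 9}
Tree: B1–B2, B2–B3, B2–B4, B4–B5, B1–B6, B6–B7, B7–B8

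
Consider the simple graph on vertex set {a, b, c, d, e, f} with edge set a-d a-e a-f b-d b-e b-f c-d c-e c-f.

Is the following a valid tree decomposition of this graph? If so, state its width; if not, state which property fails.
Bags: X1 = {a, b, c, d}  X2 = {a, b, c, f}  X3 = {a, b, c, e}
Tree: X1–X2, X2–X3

Checking the three conditions: (i) the bags cover all of {a, b, c, d, e, f}; (ii) for each edge, some bag contains both endpoints; (iii) the bags containing any fixed vertex form a subtree. All hold, so the decomposition is valid with width 4 − 1 = 3.

Yes; width 3.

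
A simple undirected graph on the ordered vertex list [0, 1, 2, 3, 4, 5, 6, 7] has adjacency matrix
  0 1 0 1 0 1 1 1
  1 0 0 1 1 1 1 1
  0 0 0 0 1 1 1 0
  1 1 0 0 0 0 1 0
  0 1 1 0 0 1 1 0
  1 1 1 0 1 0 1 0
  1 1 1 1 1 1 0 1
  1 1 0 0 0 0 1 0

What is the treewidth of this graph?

A width-3 tree decomposition is:
Bags: B1 = {0, 1, 5, 6}  B2 = {0, 1, 3, 6}  B3 = {1, 4, 5, 6}  B4 = {2, 4, 5, 6}  B5 = {0, 1, 6, 7}
Tree: B1–B2, B1–B3, B3–B4, B1–B5
The largest bag has 4 vertices, giving width 3; this decomposition certifies tw(G) ≤ 3. Conversely, {0, 1, 3, 6} is a clique of size 4, and the vertices of any clique must share a bag in every tree decomposition; so some bag has ≥ 4 vertices and tw(G) ≥ 3. The upper and lower bounds meet at 3, so that is the treewidth.

3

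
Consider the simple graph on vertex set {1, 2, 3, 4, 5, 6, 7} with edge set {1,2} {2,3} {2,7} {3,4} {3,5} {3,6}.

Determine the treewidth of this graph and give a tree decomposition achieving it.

The largest bag has 2 vertices, giving width 1; this decomposition certifies tw(G) ≤ 1. Since G has at least one edge (e.g. 3–2), it is not an edgeless graph, so tw(G) ≥ 1. The upper and lower bounds meet at 1, so that is the treewidth.

Treewidth 1.
Bags: B1 = {2, 3}  B2 = {3, 4}  B3 = {3, 5}  B4 = {3, 6}  B5 = {2, 7}  B6 = {1, 2}
Tree: B1–B2, B2–B3, B1–B4, B1–B5, B5–B6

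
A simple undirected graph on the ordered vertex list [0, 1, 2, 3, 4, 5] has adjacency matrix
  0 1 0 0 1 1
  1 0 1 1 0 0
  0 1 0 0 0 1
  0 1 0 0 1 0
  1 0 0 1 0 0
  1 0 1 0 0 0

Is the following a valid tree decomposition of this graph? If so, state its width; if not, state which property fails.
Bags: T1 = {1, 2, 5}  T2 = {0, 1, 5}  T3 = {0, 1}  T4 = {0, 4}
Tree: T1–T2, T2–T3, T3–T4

No — vertex 3 appears in no bag.

A tree decomposition must satisfy three properties: every vertex lies in some bag; for every edge, both endpoints lie together in some bag; and for every vertex, the bags containing it form a connected subtree. Here vertex 3 appears in no bag, so the decomposition is invalid.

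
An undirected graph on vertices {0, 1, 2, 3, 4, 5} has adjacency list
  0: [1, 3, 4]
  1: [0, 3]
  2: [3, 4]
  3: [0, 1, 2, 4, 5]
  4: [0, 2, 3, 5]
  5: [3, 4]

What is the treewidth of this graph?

A width-2 tree decomposition is:
Bags: B1 = {0, 3, 4}  B2 = {2, 3, 4}  B3 = {3, 4, 5}  B4 = {0, 1, 3}
Tree: B1–B2, B1–B3, B1–B4
The largest bag has 3 vertices, giving width 2; this decomposition certifies tw(G) ≤ 2. Conversely, {0, 1, 3} is a clique of size 3, and the vertices of any clique must share a bag in every tree decomposition; so some bag has ≥ 3 vertices and tw(G) ≥ 2. The upper and lower bounds meet at 2, so that is the treewidth.

2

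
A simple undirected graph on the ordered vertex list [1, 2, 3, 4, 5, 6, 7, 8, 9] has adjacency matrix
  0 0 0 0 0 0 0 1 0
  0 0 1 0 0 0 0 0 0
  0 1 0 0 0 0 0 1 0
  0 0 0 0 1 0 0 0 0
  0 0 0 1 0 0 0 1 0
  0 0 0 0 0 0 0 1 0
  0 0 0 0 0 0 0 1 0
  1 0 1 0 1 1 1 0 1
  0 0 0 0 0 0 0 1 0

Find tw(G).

1

A width-1 tree decomposition is:
Bags: B1 = {3, 8}  B2 = {7, 8}  B3 = {1, 8}  B4 = {8, 9}  B5 = {6, 8}  B6 = {5, 8}  B7 = {4, 5}  B8 = {2, 3}
Tree: B1–B2, B1–B3, B2–B4, B2–B5, B2–B6, B6–B7, B1–B8
Every bag has size at most 2, so the width is 2 − 1 = 1 and tw(G) ≤ 1. G has an edge, so its treewidth is at least 1. The upper and lower bounds meet at 1, so that is the treewidth.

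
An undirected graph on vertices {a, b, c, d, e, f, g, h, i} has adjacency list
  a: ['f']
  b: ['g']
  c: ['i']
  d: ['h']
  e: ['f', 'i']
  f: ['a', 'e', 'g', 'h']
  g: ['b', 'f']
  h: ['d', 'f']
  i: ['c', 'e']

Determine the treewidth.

A width-1 tree decomposition is:
Bags: B1 = {f, h}  B2 = {e, f}  B3 = {e, i}  B4 = {a, f}  B5 = {d, h}  B6 = {f, g}  B7 = {b, g}  B8 = {c, i}
Tree: B1–B2, B2–B3, B1–B4, B1–B5, B4–B6, B6–B7, B3–B8
Each bag holds 2 vertices, so the decomposition has width 1, which upper-bounds the treewidth. G has an edge, so its treewidth is at least 1. Hence tw(G) = 1 exactly.

1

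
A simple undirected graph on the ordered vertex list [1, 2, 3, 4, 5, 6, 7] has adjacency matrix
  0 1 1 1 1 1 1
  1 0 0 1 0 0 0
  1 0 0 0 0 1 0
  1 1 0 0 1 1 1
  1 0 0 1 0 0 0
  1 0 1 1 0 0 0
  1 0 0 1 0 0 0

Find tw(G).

2

A width-2 tree decomposition is:
Bags: B1 = {1, 4, 5}  B2 = {1, 4, 6}  B3 = {1, 3, 6}  B4 = {1, 2, 4}  B5 = {1, 4, 7}
Tree: B1–B2, B2–B3, B2–B4, B2–B5
The largest bag has 3 vertices, giving width 2; this decomposition certifies tw(G) ≤ 2. For the lower bound, the 3 vertices {1, 3, 6} are pairwise adjacent, and any tree decomposition puts a clique entirely inside one bag — forcing width ≥ 2. The upper and lower bounds meet at 2, so that is the treewidth.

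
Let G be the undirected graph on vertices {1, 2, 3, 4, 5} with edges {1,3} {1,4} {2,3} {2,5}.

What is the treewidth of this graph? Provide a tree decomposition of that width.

Treewidth 1.
One such decomposition:
Bags: B1 = {1, 4}  B2 = {1, 3}  B3 = {2, 3}  B4 = {2, 5}
Tree: B1–B2, B2–B3, B3–B4

The largest bag has 2 vertices, giving width 1; this decomposition certifies tw(G) ≤ 1. Any graph with an edge has treewidth ≥ 1, and G has the edge 4–1. Hence tw(G) = 1 exactly.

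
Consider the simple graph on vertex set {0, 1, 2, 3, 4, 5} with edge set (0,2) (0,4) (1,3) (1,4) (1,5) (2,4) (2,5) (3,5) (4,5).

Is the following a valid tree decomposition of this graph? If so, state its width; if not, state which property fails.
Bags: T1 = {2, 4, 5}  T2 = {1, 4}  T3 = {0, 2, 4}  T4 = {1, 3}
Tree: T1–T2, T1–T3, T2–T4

A tree decomposition must satisfy three properties: every vertex lies in some bag; for every edge, both endpoints lie together in some bag; and for every vertex, the bags containing it form a connected subtree. Here edge (5,1) lies in no bag, so the decomposition is invalid.

No — edge (5,1) lies in no bag.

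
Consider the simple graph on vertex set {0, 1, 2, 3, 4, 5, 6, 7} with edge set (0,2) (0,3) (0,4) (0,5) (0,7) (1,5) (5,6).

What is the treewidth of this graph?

A width-1 tree decomposition is:
Bags: B1 = {0, 2}  B2 = {0, 5}  B3 = {1, 5}  B4 = {5, 6}  B5 = {0, 3}  B6 = {0, 4}  B7 = {0, 7}
Tree: B1–B2, B2–B3, B3–B4, B1–B5, B1–B6, B5–B7
Each bag holds 2 vertices, so the decomposition has width 1, which upper-bounds the treewidth. Any graph with an edge has treewidth ≥ 1, and G has the edge 2–0. Combining the bounds, tw(G) = 1.

1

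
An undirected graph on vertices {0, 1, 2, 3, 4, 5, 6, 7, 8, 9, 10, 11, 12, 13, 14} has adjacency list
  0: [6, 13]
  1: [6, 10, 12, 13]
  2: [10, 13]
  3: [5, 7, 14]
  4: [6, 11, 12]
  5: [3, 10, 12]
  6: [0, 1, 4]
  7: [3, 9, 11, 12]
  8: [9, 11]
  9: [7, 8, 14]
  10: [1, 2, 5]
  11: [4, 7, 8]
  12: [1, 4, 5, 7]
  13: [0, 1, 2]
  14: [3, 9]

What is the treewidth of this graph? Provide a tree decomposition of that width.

Every bag has size at most 4, so the width is 4 − 1 = 3 and tw(G) ≤ 3. For the lower bound: the 4 vertex sets {0,2,13}, {6}, {1}, {4,5,10,12} are disjoint, each induces a connected subgraph, and every pair is joined by at least one edge of G. Contracting each set to a single vertex therefore yields K_{4} as a minor, and since treewidth is minor-monotone, tw(G) ≥ tw(K_{4}) = 3. Therefore the treewidth is 3.

Treewidth 3.
One optimal decomposition is:
Bags: B1 = {0, 2, 6, 13}  B2 = {1, 2, 6, 13}  B3 = {1, 2, 6, 10}  B4 = {1, 4, 6, 10}  B5 = {1, 4, 10, 12}  B6 = {4, 5, 10, 12}  B7 = {4, 5, 11, 12}  B8 = {5, 7, 11, 12}  B9 = {3, 5, 7, 11}  B10 = {3, 7, 8, 11}  B11 = {3, 7, 8, 9}  B12 = {3, 8, 9, 14}
Tree: B1–B2, B2–B3, B3–B4, B4–B5, B5–B6, B6–B7, B7–B8, B8–B9, B9–B10, B10–B11, B11–B12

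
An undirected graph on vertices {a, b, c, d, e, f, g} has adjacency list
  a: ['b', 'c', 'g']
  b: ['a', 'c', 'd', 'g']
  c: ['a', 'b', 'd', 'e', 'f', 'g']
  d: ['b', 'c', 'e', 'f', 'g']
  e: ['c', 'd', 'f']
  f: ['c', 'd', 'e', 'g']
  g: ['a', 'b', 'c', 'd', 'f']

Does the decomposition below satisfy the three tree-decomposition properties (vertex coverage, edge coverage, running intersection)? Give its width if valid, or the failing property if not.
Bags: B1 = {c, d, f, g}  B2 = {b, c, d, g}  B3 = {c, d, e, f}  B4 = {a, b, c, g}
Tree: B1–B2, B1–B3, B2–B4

Yes; width 3.

Every vertex of G appears in some bag (union = {a, b, c, d, e, f, g}); every edge is covered by a bag; and for each vertex v the set of bags containing v is connected in the bag tree. The decomposition is therefore valid. The largest bag has 4 vertices, so the width is 3.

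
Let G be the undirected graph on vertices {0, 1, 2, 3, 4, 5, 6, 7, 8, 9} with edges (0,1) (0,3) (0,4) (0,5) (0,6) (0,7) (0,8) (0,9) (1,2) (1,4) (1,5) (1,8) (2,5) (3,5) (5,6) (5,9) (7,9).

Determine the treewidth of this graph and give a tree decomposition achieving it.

Treewidth 2.
One optimal decomposition is:
Bags: B1 = {0, 5, 9}  B2 = {0, 1, 5}  B3 = {1, 2, 5}  B4 = {0, 1, 8}  B5 = {0, 1, 4}  B6 = {0, 7, 9}  B7 = {0, 5, 6}  B8 = {0, 3, 5}
Tree: B1–B2, B2–B3, B2–B4, B4–B5, B1–B6, B1–B7, B7–B8

Every bag has size at most 3, so the width is 3 − 1 = 2 and tw(G) ≤ 2. Conversely, {0, 1, 8} is a clique of size 3, and the vertices of any clique must share a bag in every tree decomposition; so some bag has ≥ 3 vertices and tw(G) ≥ 2. Combining the bounds, tw(G) = 2.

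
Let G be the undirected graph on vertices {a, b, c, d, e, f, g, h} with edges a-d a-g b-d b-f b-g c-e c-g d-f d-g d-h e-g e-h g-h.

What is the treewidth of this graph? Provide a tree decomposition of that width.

Each bag holds 3 vertices, so the decomposition has width 2, which upper-bounds the treewidth. Conversely, {d, g, h} is a clique of size 3, and the vertices of any clique must share a bag in every tree decomposition; so some bag has ≥ 3 vertices and tw(G) ≥ 2. Therefore the treewidth is 2.

Treewidth 2.
One such decomposition:
Bags: B1 = {a, d, g}  B2 = {d, g, h}  B3 = {e, g, h}  B4 = {c, e, g}  B5 = {b, d, g}  B6 = {b, d, f}
Tree: B1–B2, B2–B3, B3–B4, B2–B5, B5–B6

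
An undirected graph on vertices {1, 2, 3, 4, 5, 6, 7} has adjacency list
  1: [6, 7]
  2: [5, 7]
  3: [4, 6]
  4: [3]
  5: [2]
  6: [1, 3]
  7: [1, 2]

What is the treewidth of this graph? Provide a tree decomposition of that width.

Treewidth 1.
Bags: B1 = {2, 5}  B2 = {2, 7}  B3 = {1, 7}  B4 = {1, 6}  B5 = {3, 6}  B6 = {3, 4}
Tree: B1–B2, B2–B3, B3–B4, B4–B5, B5–B6

Every bag has size at most 2, so the width is 2 − 1 = 1 and tw(G) ≤ 1. Any graph with an edge has treewidth ≥ 1, and G has the edge 5–2. Therefore the treewidth is 1.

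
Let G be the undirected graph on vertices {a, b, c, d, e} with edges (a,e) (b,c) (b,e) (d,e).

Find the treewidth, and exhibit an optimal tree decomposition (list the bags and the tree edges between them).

The largest bag has 2 vertices, giving width 1; this decomposition certifies tw(G) ≤ 1. G has an edge, so its treewidth is at least 1. The upper and lower bounds meet at 1, so that is the treewidth.

Treewidth 1.
Bags: B1 = {d, e}  B2 = {b, e}  B3 = {b, c}  B4 = {a, e}
Tree: B1–B2, B2–B3, B2–B4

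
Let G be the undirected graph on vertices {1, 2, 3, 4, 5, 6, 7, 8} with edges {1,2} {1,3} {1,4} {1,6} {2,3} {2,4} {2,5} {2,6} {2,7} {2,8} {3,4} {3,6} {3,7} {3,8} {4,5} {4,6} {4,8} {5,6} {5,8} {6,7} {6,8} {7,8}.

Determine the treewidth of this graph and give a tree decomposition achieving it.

The largest bag has 5 vertices, giving width 4; this decomposition certifies tw(G) ≤ 4. Conversely, {2, 3, 4, 6, 8} is a clique of size 5, and the vertices of any clique must share a bag in every tree decomposition; so some bag has ≥ 5 vertices and tw(G) ≥ 4. Therefore the treewidth is 4.

Treewidth 4.
One optimal decomposition is:
Bags: B1 = {2, 3, 4, 6, 8}  B2 = {2, 4, 5, 6, 8}  B3 = {1, 2, 3, 4, 6}  B4 = {2, 3, 6, 7, 8}
Tree: B1–B2, B1–B3, B1–B4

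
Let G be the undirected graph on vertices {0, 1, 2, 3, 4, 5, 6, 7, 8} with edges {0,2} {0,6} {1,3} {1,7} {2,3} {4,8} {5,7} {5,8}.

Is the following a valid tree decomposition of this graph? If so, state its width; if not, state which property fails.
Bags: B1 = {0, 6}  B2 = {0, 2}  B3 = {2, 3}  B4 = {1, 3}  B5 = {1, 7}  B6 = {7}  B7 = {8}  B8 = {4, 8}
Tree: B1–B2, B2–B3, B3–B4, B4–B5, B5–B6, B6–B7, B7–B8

No — vertex 5 appears in no bag.

A tree decomposition must satisfy three properties: every vertex lies in some bag; for every edge, both endpoints lie together in some bag; and for every vertex, the bags containing it form a connected subtree. Here vertex 5 appears in no bag, so the decomposition is invalid.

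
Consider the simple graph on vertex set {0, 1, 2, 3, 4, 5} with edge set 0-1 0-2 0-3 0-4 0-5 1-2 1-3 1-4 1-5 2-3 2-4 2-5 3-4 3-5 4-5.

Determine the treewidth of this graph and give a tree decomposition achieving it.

A single bag containing all 6 vertices is trivially a valid decomposition of width 5. On the other hand G contains the 6-clique {0, 1, 2, 3, 4, 5}. A clique must lie in a single bag of any decomposition, so no decomposition can have width below 5. Hence tw(G) = 5 exactly.

Treewidth 5.
Bags: B1 = {0, 1, 2, 3, 4, 5}
Tree: (single bag)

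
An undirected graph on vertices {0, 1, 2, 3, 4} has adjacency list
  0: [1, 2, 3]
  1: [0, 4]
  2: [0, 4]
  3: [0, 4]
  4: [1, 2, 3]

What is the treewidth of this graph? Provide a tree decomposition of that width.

Treewidth 2.
Bags: B1 = {0, 2, 4}  B2 = {0, 1, 4}  B3 = {0, 3, 4}
Tree: B1–B2, B2–B3

Every bag has size at most 3, so the width is 3 − 1 = 2 and tw(G) ≤ 2. For the lower bound, G contains the cycle 0–2–4–1–0, so G is not a forest; only forests have treewidth ≤ 1, hence tw(G) ≥ 2. The upper and lower bounds meet at 2, so that is the treewidth.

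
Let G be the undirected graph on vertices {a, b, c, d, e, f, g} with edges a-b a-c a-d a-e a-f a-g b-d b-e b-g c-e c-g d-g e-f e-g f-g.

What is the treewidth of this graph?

A width-3 tree decomposition is:
Bags: B1 = {a, b, e, g}  B2 = {a, b, d, g}  B3 = {a, c, e, g}  B4 = {a, e, f, g}
Tree: B1–B2, B1–B3, B3–B4
The largest bag has 4 vertices, giving width 3; this decomposition certifies tw(G) ≤ 3. For the lower bound, the 4 vertices {a, b, d, g} are pairwise adjacent, and any tree decomposition puts a clique entirely inside one bag — forcing width ≥ 3. Hence tw(G) = 3 exactly.

3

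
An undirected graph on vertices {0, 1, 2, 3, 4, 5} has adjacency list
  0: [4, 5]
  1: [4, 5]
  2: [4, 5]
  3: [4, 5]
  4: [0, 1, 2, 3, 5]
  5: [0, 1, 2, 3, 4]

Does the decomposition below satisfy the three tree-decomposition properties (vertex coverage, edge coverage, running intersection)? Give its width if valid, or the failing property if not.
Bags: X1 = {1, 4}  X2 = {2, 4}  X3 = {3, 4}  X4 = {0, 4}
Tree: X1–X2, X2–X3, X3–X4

No — vertex 5 appears in no bag.

A tree decomposition must satisfy three properties: every vertex lies in some bag; for every edge, both endpoints lie together in some bag; and for every vertex, the bags containing it form a connected subtree. Here vertex 5 appears in no bag, so the decomposition is invalid.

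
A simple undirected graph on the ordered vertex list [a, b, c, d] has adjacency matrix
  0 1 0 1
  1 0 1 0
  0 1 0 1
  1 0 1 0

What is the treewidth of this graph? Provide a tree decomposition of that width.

Treewidth 2.
Bags: B1 = {a, b, d}  B2 = {b, c, d}
Tree: B1–B2

Each bag holds 3 vertices, so the decomposition has width 2, which upper-bounds the treewidth. For the lower bound, G contains the cycle d–a–b–c–d, so G is not a forest; only forests have treewidth ≤ 1, hence tw(G) ≥ 2. The upper and lower bounds meet at 2, so that is the treewidth.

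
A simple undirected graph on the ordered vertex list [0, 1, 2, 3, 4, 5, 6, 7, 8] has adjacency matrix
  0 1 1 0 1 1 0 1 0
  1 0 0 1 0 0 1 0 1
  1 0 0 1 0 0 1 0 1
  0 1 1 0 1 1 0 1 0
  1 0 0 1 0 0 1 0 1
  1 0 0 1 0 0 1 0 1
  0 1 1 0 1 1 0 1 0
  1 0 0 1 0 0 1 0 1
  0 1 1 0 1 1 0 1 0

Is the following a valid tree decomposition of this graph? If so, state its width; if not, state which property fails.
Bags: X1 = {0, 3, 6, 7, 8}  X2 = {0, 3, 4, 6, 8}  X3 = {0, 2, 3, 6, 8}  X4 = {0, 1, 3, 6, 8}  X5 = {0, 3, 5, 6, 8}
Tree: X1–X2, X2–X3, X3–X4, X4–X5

Yes; width 4.

Checking the three conditions: (i) the bags cover all of {0, 1, 2, 3, 4, 5, 6, 7, 8}; (ii) for each edge, some bag contains both endpoints; (iii) the bags containing any fixed vertex form a subtree. All hold, so the decomposition is valid with width 5 − 1 = 4.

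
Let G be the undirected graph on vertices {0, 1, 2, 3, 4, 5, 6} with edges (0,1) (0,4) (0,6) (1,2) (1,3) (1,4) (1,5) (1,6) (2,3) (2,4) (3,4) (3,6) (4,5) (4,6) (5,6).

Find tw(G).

A width-3 tree decomposition is:
Bags: B1 = {1, 3, 4, 6}  B2 = {1, 4, 5, 6}  B3 = {0, 1, 4, 6}  B4 = {1, 2, 3, 4}
Tree: B1–B2, B1–B3, B1–B4
Every bag has size at most 4, so the width is 4 − 1 = 3 and tw(G) ≤ 3. For the lower bound, the 4 vertices {1, 2, 3, 4} are pairwise adjacent, and any tree decomposition puts a clique entirely inside one bag — forcing width ≥ 3. Combining the bounds, tw(G) = 3.

3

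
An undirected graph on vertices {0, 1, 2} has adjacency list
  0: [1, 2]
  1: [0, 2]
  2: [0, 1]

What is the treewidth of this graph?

A width-2 tree decomposition is:
Bags: B1 = {0, 1, 2}
Tree: (single bag)
With just one bag of size 3, the width is 3 − 1 = 2, so tw(G) ≤ 2. Conversely, {0, 1, 2} is a clique of size 3, and the vertices of any clique must share a bag in every tree decomposition; so some bag has ≥ 3 vertices and tw(G) ≥ 2. Therefore the treewidth is 2.

2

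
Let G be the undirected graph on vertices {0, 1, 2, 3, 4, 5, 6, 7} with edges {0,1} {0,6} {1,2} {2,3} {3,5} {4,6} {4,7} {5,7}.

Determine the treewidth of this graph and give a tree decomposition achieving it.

Each bag holds 3 vertices, so the decomposition has width 2, which upper-bounds the treewidth. The edges 2–3–5–7–4–6–0–1–2 form a cycle, so G is not a tree and its treewidth is at least 2. Therefore the treewidth is 2.

Treewidth 2.
One such decomposition:
Bags: B1 = {2, 3, 5}  B2 = {2, 5, 7}  B3 = {2, 4, 7}  B4 = {2, 4, 6}  B5 = {0, 2, 6}  B6 = {0, 1, 2}
Tree: B1–B2, B2–B3, B3–B4, B4–B5, B5–B6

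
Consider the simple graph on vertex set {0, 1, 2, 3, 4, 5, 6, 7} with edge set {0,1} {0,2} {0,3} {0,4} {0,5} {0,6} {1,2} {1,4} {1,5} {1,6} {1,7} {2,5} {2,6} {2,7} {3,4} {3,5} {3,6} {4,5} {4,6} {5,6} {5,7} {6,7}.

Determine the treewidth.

4

A width-4 tree decomposition is:
Bags: B1 = {0, 1, 2, 5, 6}  B2 = {1, 2, 5, 6, 7}  B3 = {0, 1, 4, 5, 6}  B4 = {0, 3, 4, 5, 6}
Tree: B1–B2, B1–B3, B3–B4
The largest bag has 5 vertices, giving width 4; this decomposition certifies tw(G) ≤ 4. Conversely, {0, 1, 2, 5, 6} is a clique of size 5, and the vertices of any clique must share a bag in every tree decomposition; so some bag has ≥ 5 vertices and tw(G) ≥ 4. The upper and lower bounds meet at 4, so that is the treewidth.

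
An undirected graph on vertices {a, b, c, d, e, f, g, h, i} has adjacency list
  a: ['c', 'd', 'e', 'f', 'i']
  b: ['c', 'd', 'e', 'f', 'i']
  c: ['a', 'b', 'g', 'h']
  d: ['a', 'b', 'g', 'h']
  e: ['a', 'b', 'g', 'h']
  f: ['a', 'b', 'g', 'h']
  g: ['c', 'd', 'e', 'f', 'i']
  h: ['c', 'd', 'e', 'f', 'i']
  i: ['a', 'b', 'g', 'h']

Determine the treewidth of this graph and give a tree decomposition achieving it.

Each bag holds 5 vertices, so the decomposition has width 4, which upper-bounds the treewidth. For the lower bound: the 5 vertex sets {f,g}, {b,e}, {a,i}, {h}, {d} are disjoint, each induces a connected subgraph, and every pair is joined by at least one edge of G. Contracting each set to a single vertex therefore yields K_{5} as a minor, and since treewidth is minor-monotone, tw(G) ≥ tw(K_{5}) = 4. Hence tw(G) = 4 exactly.

Treewidth 4.
Bags: B1 = {a, b, f, g, h}  B2 = {a, b, e, g, h}  B3 = {a, b, g, h, i}  B4 = {a, b, d, g, h}  B5 = {a, b, c, g, h}
Tree: B1–B2, B2–B3, B3–B4, B4–B5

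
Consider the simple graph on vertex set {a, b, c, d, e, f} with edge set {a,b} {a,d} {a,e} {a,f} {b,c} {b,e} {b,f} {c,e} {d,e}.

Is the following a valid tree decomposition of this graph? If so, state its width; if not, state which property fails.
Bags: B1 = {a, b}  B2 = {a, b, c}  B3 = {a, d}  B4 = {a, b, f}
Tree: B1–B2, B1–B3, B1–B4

No — vertex e appears in no bag.

A tree decomposition must satisfy three properties: every vertex lies in some bag; for every edge, both endpoints lie together in some bag; and for every vertex, the bags containing it form a connected subtree. Here vertex e appears in no bag, so the decomposition is invalid.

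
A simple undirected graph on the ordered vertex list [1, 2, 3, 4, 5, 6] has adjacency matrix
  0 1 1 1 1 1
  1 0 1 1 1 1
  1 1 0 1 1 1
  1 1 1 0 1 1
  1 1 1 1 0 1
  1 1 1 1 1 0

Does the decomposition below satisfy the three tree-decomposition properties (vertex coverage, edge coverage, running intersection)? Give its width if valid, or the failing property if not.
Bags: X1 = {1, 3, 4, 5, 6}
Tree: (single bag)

No — vertex 2 appears in no bag.

A tree decomposition must satisfy three properties: every vertex lies in some bag; for every edge, both endpoints lie together in some bag; and for every vertex, the bags containing it form a connected subtree. Here vertex 2 appears in no bag, so the decomposition is invalid.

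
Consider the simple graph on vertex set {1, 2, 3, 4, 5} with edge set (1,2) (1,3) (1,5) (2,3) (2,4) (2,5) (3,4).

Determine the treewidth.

2

A width-2 tree decomposition is:
Bags: B1 = {2, 3, 4}  B2 = {1, 2, 3}  B3 = {1, 2, 5}
Tree: B1–B2, B2–B3
Each bag holds 3 vertices, so the decomposition has width 2, which upper-bounds the treewidth. For the lower bound, the 3 vertices {1, 2, 3} are pairwise adjacent, and any tree decomposition puts a clique entirely inside one bag — forcing width ≥ 2. Hence tw(G) = 2 exactly.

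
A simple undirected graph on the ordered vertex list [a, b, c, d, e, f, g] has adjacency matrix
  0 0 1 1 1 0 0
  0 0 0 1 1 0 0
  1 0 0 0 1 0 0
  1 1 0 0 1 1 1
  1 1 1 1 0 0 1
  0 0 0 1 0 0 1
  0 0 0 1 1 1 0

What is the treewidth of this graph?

A width-2 tree decomposition is:
Bags: B1 = {a, d, e}  B2 = {a, c, e}  B3 = {b, d, e}  B4 = {d, e, g}  B5 = {d, f, g}
Tree: B1–B2, B1–B3, B3–B4, B4–B5
Every bag has size at most 3, so the width is 3 − 1 = 2 and tw(G) ≤ 2. Conversely, {d, e, g} is a clique of size 3, and the vertices of any clique must share a bag in every tree decomposition; so some bag has ≥ 3 vertices and tw(G) ≥ 2. The upper and lower bounds meet at 2, so that is the treewidth.

2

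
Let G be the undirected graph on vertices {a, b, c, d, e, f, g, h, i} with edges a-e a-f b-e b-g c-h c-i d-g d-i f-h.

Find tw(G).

2

A width-2 tree decomposition is:
Bags: B1 = {a, e, f}  B2 = {e, f, h}  B3 = {c, e, h}  B4 = {c, e, i}  B5 = {d, e, i}  B6 = {d, e, g}  B7 = {b, e, g}
Tree: B1–B2, B2–B3, B3–B4, B4–B5, B5–B6, B6–B7
Each bag holds 3 vertices, so the decomposition has width 2, which upper-bounds the treewidth. The edges e–a–f–h–c–i–d–g–b–e form a cycle, so G is not a tree and its treewidth is at least 2. Therefore the treewidth is 2.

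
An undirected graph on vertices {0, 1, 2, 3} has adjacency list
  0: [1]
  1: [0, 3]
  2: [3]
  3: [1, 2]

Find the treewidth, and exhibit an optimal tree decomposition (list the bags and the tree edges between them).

The largest bag has 2 vertices, giving width 1; this decomposition certifies tw(G) ≤ 1. G has an edge, so its treewidth is at least 1. Therefore the treewidth is 1.

Treewidth 1.
One such decomposition:
Bags: B1 = {1, 3}  B2 = {0, 1}  B3 = {2, 3}
Tree: B1–B2, B1–B3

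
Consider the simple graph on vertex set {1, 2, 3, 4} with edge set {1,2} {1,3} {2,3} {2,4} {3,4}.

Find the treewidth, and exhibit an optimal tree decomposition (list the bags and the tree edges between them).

The largest bag has 3 vertices, giving width 2; this decomposition certifies tw(G) ≤ 2. Conversely, {1, 2, 3} is a clique of size 3, and the vertices of any clique must share a bag in every tree decomposition; so some bag has ≥ 3 vertices and tw(G) ≥ 2. Combining the bounds, tw(G) = 2.

Treewidth 2.
Bags: B1 = {1, 2, 3}  B2 = {2, 3, 4}
Tree: B1–B2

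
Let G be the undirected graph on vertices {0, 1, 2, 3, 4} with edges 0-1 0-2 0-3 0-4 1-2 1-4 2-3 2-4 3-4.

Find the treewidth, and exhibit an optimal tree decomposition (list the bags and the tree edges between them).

Treewidth 3.
One such decomposition:
Bags: B1 = {0, 1, 2, 4}  B2 = {0, 2, 3, 4}
Tree: B1–B2

Every bag has size at most 4, so the width is 4 − 1 = 3 and tw(G) ≤ 3. For the lower bound, the 4 vertices {0, 1, 2, 4} are pairwise adjacent, and any tree decomposition puts a clique entirely inside one bag — forcing width ≥ 3. Therefore the treewidth is 3.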